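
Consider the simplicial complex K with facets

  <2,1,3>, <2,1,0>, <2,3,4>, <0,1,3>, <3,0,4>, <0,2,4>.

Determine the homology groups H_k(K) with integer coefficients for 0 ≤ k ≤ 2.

H_0 = Z,  H_1 = 0,  H_2 = Z.

Take the total order 0 < 1 < 2 < 3 < 4 on the vertex set. Then K (dimension 2) consists of the simplices:

  0-simplices (5): [0], [1], [2], [3], [4]
  1-simplices (9): [0,1], [0,2], [0,3], [0,4], [1,2], [1,3], [2,3], [2,4], [3,4]
  2-simplices (6): [0,1,2], [0,1,3], [0,2,4], [0,3,4], [1,2,3], [2,3,4]

so the chain groups are C_0 ≅ Z^5, C_1 ≅ Z^9, C_2 ≅ Z^6.

∂_1: C_1 → C_0 maps an edge to its endpoints' difference, ∂[p,q] = q − p. For instance
  ∂[2,3] = [3] − [2].
This gives a 5×9 integer matrix of rank 4; reducing to Smith normal form yields diagonal entries (1,1,1,1).

∂_2: C_2 → C_1 acts by ∂[p,q,r] = [q,r] − [p,r] + [p,q]. For instance
  ∂[0,3,4] = [3,4] − [0,4] + [0,3],
  ∂[0,1,3] = [1,3] − [0,3] + [0,1].
This gives a 9×6 integer matrix of rank 5; reducing to Smith normal form yields diagonal entries (1,1,1,1,1).

Now H_k = ker ∂_k / im ∂_{k+1}, so:

  H_0: rank C_0 − rank ∂_1 = 5 − 4 = 1, and the invariant factors of ∂_1 are all 1, so H_0 ≅ Z.
  H_1: rank ker ∂_1 − rank ∂_2 = (9 − 4) − 5 = 0, and the invariant factors of ∂_2 are all 1, so H_1 ≅ 0.
  H_2: rank ker ∂_2 − rank ∂_3 = (6 − 5) − 0 = 1, and there is no ∂_3, so H_2 ≅ Z.

As a check, the Euler characteristic is 5 − 9 + 6 = 2, which agrees with 1 − 0 + 1 = 2.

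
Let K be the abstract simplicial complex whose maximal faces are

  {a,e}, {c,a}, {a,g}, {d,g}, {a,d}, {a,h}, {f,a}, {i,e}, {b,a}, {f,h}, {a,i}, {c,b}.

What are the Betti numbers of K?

b_0 = 1, b_1 = 4.

Order the vertices as a < b < c < d < e < f < g < h < i. Listing each simplex with vertices in this order, K has dimension 1 with simplices:

  0-simplices (9): a, b, c, d, e, f, g, h, i
  1-simplices (12): ab, ac, ad, ae, af, ag, ah, ai, bc, dg, ei, fh

so the chain groups are C_0 ≅ Z^9, C_1 ≅ Z^12.

The boundary map ∂_1: C_1 → C_0 is given by ∂[p,q] = [q] − [p].
As a 9×12 matrix over Z this has rank 8, with invariant factors (1,1,1,1,1,1,1,1).

Reading off H_k = ker ∂_k / im ∂_{k+1}:

  H_0: rank C_0 − rank ∂_1 = 9 − 8 = 1, and the invariant factors of ∂_1 are all 1, so H_0 = Z.
  H_1: rank ker ∂_1 − rank ∂_2 = (12 − 8) − 0 = 4, and there is no ∂_2, so H_1 = Z^4.

Hence the Betti numbers are b_0 = 1, b_1 = 4.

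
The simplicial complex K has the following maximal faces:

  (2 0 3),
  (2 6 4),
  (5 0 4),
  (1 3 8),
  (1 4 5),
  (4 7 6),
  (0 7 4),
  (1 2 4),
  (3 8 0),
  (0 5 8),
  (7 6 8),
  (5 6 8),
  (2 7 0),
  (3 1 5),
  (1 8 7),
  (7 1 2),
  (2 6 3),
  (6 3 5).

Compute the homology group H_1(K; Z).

We work with the vertex ordering 0 < 1 < 2 < 3 < 4 < 5 < 6 < 7 < 8. The simplices of K, each written with vertices in increasing order, are:

  0-simplices (9): [0], [1], [2], [3], [4], [5], [6], [7], [8]
  1-simplices (27): (27 of them)
  2-simplices (18): [0,2,3], [0,2,7], [0,3,8], [0,4,5], [0,4,7], [0,5,8], [1,2,4], [1,2,7], [1,3,5], [1,3,8], [1,4,5], [1,7,8], [2,3,6], [2,4,6], [3,5,6], [4,6,7], [5,6,8], [6,7,8]

so the chain groups are C_0 ≅ Z^9, C_1 ≅ Z^27, C_2 ≅ Z^18.

The boundary map ∂_1: C_1 → C_0 maps an edge to its endpoints' difference, ∂[p,q] = q − p. For instance
  ∂[6,8] = [8] − [6].
As a 9×27 matrix over Z this has rank 8, with invariant factors (1,1,1,1,1,1,1,1).

∂_2: C_2 → C_1 acts by ∂[p,q,r] = [q,r] − [p,r] + [p,q]. For instance
  ∂[0,2,7] = [2,7] − [0,7] + [0,2],
  ∂[0,3,8] = [3,8] − [0,8] + [0,3].
This gives a 27×18 integer matrix of rank 18; reducing to Smith normal form yields diagonal entries (1,1,1,1,1,1,1,1,1,1,1,1,1,1,1,1,1,2).

Computing H_k = (kernel of ∂_k) / (image of ∂_{k+1}):

  H_1: rank ker ∂_1 − rank ∂_2 = (27 − 8) − 18 = 1, and ∂_2 has invariant factor 2 > 1, so H_1 = Z × Z/2.

H_1 = Z × Z/2.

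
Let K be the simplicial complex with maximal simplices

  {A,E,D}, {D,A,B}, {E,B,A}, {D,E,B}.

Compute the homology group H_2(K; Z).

Order the vertices as A < B < D < E. Listing each simplex with vertices in this order, K has dimension 2 with simplices:

  0-simplices (4): A, B, D, E
  1-simplices (6): AB, AD, AE, BD, BE, DE
  2-simplices (4): ABD, ABE, ADE, BDE

Hence C_0 ≅ Z^4, C_1 ≅ Z^6, C_2 ≅ Z^4.

Boundary ∂_1: C_1 → C_0 sends each edge [p,q] (with p < q) to q − p.
This gives a 4×6 integer matrix of rank 3; reducing to Smith normal form yields diagonal entries (1,1,1).

Boundary ∂_2: C_2 → C_1 acts by ∂[p,q,r] = [q,r] − [p,r] + [p,q]. For instance
  ∂BDE = DE − BE + BD,
  ∂ADE = DE − AE + AD.
As a 6×4 matrix over Z this has rank 3, with invariant factors (1,1,1).

Now H_k = ker ∂_k / im ∂_{k+1}, so:

  H_2: rank ker ∂_2 − rank ∂_3 = (4 − 3) − 0 = 1, and there is no ∂_3, so H_2 = Z.

H_2 ≅ Z.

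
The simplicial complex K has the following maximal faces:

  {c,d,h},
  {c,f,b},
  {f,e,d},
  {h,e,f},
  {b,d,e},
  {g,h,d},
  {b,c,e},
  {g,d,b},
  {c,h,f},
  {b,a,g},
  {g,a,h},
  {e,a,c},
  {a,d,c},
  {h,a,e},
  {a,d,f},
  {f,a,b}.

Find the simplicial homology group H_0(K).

Order the vertices as a < b < c < d < e < f < g < h. Listing each simplex with vertices in this order, K has dimension 2 with simplices:

  0-simplices (8): a, b, c, d, e, f, g, h
  1-simplices (24): ab, ac, ad, ae, af, ag, ah, bc, bd, be, bf, bg, cd, ce, cf, ch, de, df, dg, dh, ef, eh, fh, gh
  2-simplices (16): abf, abg, acd, ace, adf, aeh, agh, bce, bcf, bde, bdg, cdh, cfh, def, dgh, efh

so the chain groups are C_0 ≅ Z^8, C_1 ≅ Z^24, C_2 ≅ Z^16.

Boundary ∂_1: C_1 → C_0 sends each edge [p,q] (with p < q) to q − p.
This gives a 8×24 integer matrix of rank 7; reducing to Smith normal form yields diagonal entries (1,1,1,1,1,1,1).

Boundary ∂_2: C_2 → C_1 sends each 2-simplex [p,q,r] to [q,r] − [p,r] + [p,q]. For instance
  ∂bcf = cf − bf + bc,
  ∂bde = de − be + bd.
The 24×16 boundary matrix has rank 15 and Smith normal form diag(1,1,1,1,1,1,1,1,1,1,1,1,1,1,1).

Computing H_k = (kernel of ∂_k) / (image of ∂_{k+1}):

  H_0: rank C_0 − rank ∂_1 = 8 − 7 = 1, and the invariant factors of ∂_1 are all 1, so H_0 = Z.

(K is a triangulation of the torus T^2.)

H_0 ≅ Z.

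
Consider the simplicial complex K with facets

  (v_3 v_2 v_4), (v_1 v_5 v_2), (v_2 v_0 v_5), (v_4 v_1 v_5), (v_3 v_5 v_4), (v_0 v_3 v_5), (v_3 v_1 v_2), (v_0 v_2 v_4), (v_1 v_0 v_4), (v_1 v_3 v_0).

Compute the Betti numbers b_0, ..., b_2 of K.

b_0 = 1, b_1 = 0, b_2 = 0.

Order the vertices as v_0 < v_1 < v_2 < v_3 < v_4 < v_5. Listing each simplex with vertices in this order, K has dimension 2 with simplices:

  0-simplices (6): [v_0], [v_1], [v_2], [v_3], [v_4], [v_5]
  1-simplices (15): (15 of them)
  2-simplices (10): [v_0,v_1,v_3], [v_0,v_1,v_4], [v_0,v_2,v_4], [v_0,v_2,v_5], [v_0,v_3,v_5], [v_1,v_2,v_3], [v_1,v_2,v_5], [v_1,v_4,v_5], [v_2,v_3,v_4], [v_3,v_4,v_5]

giving chain groups C_0 ≅ Z^6, C_1 ≅ Z^15, C_2 ≅ Z^10.

Boundary ∂_1: C_1 → C_0 maps an edge to its endpoints' difference, ∂[p,q] = q − p. For instance
  ∂[v_2,v_3] = [v_3] − [v_2].
As a 6×15 matrix over Z this has rank 5, with invariant factors (1,1,1,1,1).

∂_2: C_2 → C_1 acts by ∂[p,q,r] = [q,r] − [p,r] + [p,q]. For instance
  ∂[v_3,v_4,v_5] = [v_4,v_5] − [v_3,v_5] + [v_3,v_4],
  ∂[v_1,v_2,v_5] = [v_2,v_5] − [v_1,v_5] + [v_1,v_2].
The resulting 15×10 matrix has rank 10, and its Smith normal form has invariant factors (1,1,1,1,1,1,1,1,1,2).

From H_k ≅ ker(∂_k) / im(∂_{k+1}) we obtain:

  H_0: rank C_0 − rank ∂_1 = 6 − 5 = 1, and the invariant factors of ∂_1 are all 1, so H_0 = Z.
  H_1: rank ker ∂_1 − rank ∂_2 = (15 − 5) − 10 = 0, and ∂_2 has invariant factor 2 > 1, so H_1 = Z_2.
  H_2: rank ker ∂_2 − rank ∂_3 = (10 − 10) − 0 = 0, and there is no ∂_3, so H_2 = 0.

Hence the Betti numbers are b_0 = 1, b_1 = 0, b_2 = 0.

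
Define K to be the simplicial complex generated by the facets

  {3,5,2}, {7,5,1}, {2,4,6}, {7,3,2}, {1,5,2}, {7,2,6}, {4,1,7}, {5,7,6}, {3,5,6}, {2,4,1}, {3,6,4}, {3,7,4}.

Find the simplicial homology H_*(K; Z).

Fix the vertex order 1 < 2 < 3 < 4 < 5 < 6 < 7 and write every simplex with vertices in increasing order. Then dim K = 2 and the simplices of K are:

  0-simplices (7): [1], [2], [3], [4], [5], [6], [7]
  1-simplices (18): [1,2], [1,4], [1,5], [1,7], [2,3], [2,4], [2,5], [2,6], [2,7], [3,4], [3,5], [3,6], [3,7], [4,6], [4,7], [5,6], [5,7], [6,7]
  2-simplices (12): [1,2,4], [1,2,5], [1,4,7], [1,5,7], [2,3,5], [2,3,7], [2,4,6], [2,6,7], [3,4,6], [3,4,7], [3,5,6], [5,6,7]

Hence C_0 ≅ Z^7, C_1 ≅ Z^18, C_2 ≅ Z^12.

Boundary ∂_1: C_1 → C_0 sends each edge [p,q] (with p < q) to q − p.
This gives a 7×18 integer matrix of rank 6; reducing to Smith normal form yields diagonal entries (1,1,1,1,1,1).

Boundary ∂_2: C_2 → C_1 maps a triangle to the signed sum of its edges. For instance
  ∂[2,6,7] = [6,7] − [2,7] + [2,6],
  ∂[2,4,6] = [4,6] − [2,6] + [2,4].
This gives a 18×12 integer matrix of rank 12; reducing to Smith normal form yields diagonal entries (1,1,1,1,1,1,1,1,1,1,1,2).

Computing H_k = (kernel of ∂_k) / (image of ∂_{k+1}):

  H_0: rank C_0 − rank ∂_1 = 7 − 6 = 1, and the invariant factors of ∂_1 are all 1, so H_0 = Z.
  H_1: rank ker ∂_1 − rank ∂_2 = (18 − 6) − 12 = 0, and ∂_2 has invariant factor 2 > 1, so H_1 = Z/2.
  H_2: rank ker ∂_2 − rank ∂_3 = (12 − 12) − 0 = 0, and there is no ∂_3, so H_2 = 0.

As a check, the Euler characteristic is 7 − 18 + 12 = 1, which agrees with 1 − 0 + 0 = 1.
(K is a triangulation of the real projective plane RP^2.)

H_0 = Z,  H_1 = Z/2,  H_2 = 0.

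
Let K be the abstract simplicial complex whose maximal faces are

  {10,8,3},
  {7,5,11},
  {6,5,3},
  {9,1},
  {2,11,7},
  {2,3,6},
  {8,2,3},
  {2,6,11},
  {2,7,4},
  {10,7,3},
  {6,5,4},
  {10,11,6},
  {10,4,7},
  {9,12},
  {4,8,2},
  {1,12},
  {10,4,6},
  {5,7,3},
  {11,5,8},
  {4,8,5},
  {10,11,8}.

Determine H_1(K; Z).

H_1 = Z^3.

Order the vertices as 1 < 2 < 3 < 4 < 5 < 6 < 7 < 8 < 9 < 10 < 11 < 12. Listing each simplex with vertices in this order, K has dimension 2 with simplices:

  0-simplices (12): [1], [2], [3], [4], [5], [6], [7], [8], [9], [10], [11], [12]
  1-simplices (30): (30 of them)
  2-simplices (18): (18 of them)

so the chain groups are C_0 ≅ Z^12, C_1 ≅ Z^30, C_2 ≅ Z^18.

Boundary ∂_1: C_1 → C_0 maps an edge to its endpoints' difference, ∂[p,q] = q − p. For instance
  ∂[4,10] = [10] − [4].
The resulting 12×30 matrix has rank 10, and its Smith normal form has invariant factors (1,1,1,1,1,1,1,1,1,1).

∂_2: C_2 → C_1 acts by ∂[p,q,r] = [q,r] − [p,r] + [p,q]. For instance
  ∂[6,10,11] = [10,11] − [6,11] + [6,10],
  ∂[4,6,10] = [6,10] − [4,10] + [4,6].
This gives a 30×18 integer matrix of rank 17; reducing to Smith normal form yields diagonal entries (1,1,1,1,1,1,1,1,1,1,1,1,1,1,1,1,1).

From H_k ≅ ker(∂_k) / im(∂_{k+1}) we obtain:

  H_1: rank ker ∂_1 − rank ∂_2 = (30 − 10) − 17 = 3, and the invariant factors of ∂_2 are all 1, so H_1 ≅ Z^3.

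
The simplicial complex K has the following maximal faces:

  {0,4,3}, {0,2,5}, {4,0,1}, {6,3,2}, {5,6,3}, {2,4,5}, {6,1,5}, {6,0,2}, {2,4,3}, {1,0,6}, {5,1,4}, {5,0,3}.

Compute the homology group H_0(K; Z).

H_0 = Z.

Take the total order 0 < 1 < 2 < 3 < 4 < 5 < 6 on the vertex set. Then K (dimension 2) consists of the simplices:

  0-simplices (7): [0], [1], [2], [3], [4], [5], [6]
  1-simplices (18): [0,1], [0,2], [0,3], [0,4], [0,5], [0,6], [1,4], [1,5], [1,6], [2,3], [2,4], [2,5], [2,6], [3,4], [3,5], [3,6], [4,5], [5,6]
  2-simplices (12): [0,1,4], [0,1,6], [0,2,5], [0,2,6], [0,3,4], [0,3,5], [1,4,5], [1,5,6], [2,3,4], [2,3,6], [2,4,5], [3,5,6]

Hence C_0 ≅ Z^7, C_1 ≅ Z^18, C_2 ≅ Z^12.

The boundary map ∂_1: C_1 → C_0 is given by ∂[p,q] = [q] − [p].
The resulting 7×18 matrix has rank 6, and its Smith normal form has invariant factors (1,1,1,1,1,1).

∂_2: C_2 → C_1 sends each 2-simplex [p,q,r] to [q,r] − [p,r] + [p,q]. For instance
  ∂[2,4,5] = [4,5] − [2,5] + [2,4],
  ∂[0,3,4] = [3,4] − [0,4] + [0,3].
This gives a 18×12 integer matrix of rank 12; reducing to Smith normal form yields diagonal entries (1,1,1,1,1,1,1,1,1,1,1,2).

Reading off H_k = ker ∂_k / im ∂_{k+1}:

  H_0: rank C_0 − rank ∂_1 = 7 − 6 = 1, and the invariant factors of ∂_1 are all 1, so H_0 = Z.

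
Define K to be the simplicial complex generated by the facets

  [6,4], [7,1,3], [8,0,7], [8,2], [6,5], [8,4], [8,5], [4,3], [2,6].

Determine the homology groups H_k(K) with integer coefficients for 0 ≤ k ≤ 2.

Order the vertices as 0 < 1 < 2 < 3 < 4 < 5 < 6 < 7 < 8. Listing each simplex with vertices in this order, K has dimension 2 with simplices:

  0-simplices (9): [0], [1], [2], [3], [4], [5], [6], [7], [8]
  1-simplices (13): [0,7], [0,8], [1,3], [1,7], [2,6], [2,8], [3,4], [3,7], [4,6], [4,8], [5,6], [5,8], [7,8]
  2-simplices (2): [0,7,8], [1,3,7]

so the chain groups are C_0 ≅ Z^9, C_1 ≅ Z^13, C_2 ≅ Z^2.

∂_1: C_1 → C_0 is given by ∂[p,q] = [q] − [p].
This gives a 9×13 integer matrix of rank 8; reducing to Smith normal form yields diagonal entries (1,1,1,1,1,1,1,1).

∂_2: C_2 → C_1 acts by ∂[p,q,r] = [q,r] − [p,r] + [p,q]. For instance
  ∂[0,7,8] = [7,8] − [0,8] + [0,7],
  ∂[1,3,7] = [3,7] − [1,7] + [1,3].
The resulting 13×2 matrix has rank 2, and its Smith normal form has invariant factors (1,1).

Now H_k = ker ∂_k / im ∂_{k+1}, so:

  H_0: rank C_0 − rank ∂_1 = 9 − 8 = 1, and the invariant factors of ∂_1 are all 1, so H_0 = Z.
  H_1: rank ker ∂_1 − rank ∂_2 = (13 − 8) − 2 = 3, and the invariant factors of ∂_2 are all 1, so H_1 = Z^3.
  H_2: rank ker ∂_2 − rank ∂_3 = (2 − 2) − 0 = 0, and there is no ∂_3, so H_2 = 0.

H_0 ≅ Z,  H_1 ≅ Z^3,  H_2 = 0.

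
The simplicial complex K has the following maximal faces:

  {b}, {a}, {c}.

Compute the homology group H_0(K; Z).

Order the vertices as a < b < c. Listing each simplex with vertices in this order, K has dimension 0 with simplices:

  0-simplices (3): a, b, c

so the chain groups are C_0 ≅ Z^3.

Now H_k = ker ∂_k / im ∂_{k+1}, so:

  H_0: rank C_0 − rank ∂_1 = 3 − 0 = 3, and there is no ∂_1, so H_0 = Z^3.

H_0 ≅ Z^3.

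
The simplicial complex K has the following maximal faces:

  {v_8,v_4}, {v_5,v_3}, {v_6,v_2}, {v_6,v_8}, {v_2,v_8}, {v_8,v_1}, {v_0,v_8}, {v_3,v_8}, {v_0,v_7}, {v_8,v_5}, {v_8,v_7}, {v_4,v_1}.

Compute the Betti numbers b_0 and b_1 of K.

b_0 = 1, b_1 = 4.

We work with the vertex ordering v_0 < v_1 < v_2 < v_3 < v_4 < v_5 < v_6 < v_7 < v_8. The simplices of K, each written with vertices in increasing order, are:

  0-simplices (9): [v_0], [v_1], [v_2], [v_3], [v_4], [v_5], [v_6], [v_7], [v_8]
  1-simplices (12): [v_0,v_7], [v_0,v_8], [v_1,v_4], [v_1,v_8], [v_2,v_6], [v_2,v_8], [v_3,v_5], [v_3,v_8], [v_4,v_8], [v_5,v_8], [v_6,v_8], [v_7,v_8]

giving chain groups C_0 ≅ Z^9, C_1 ≅ Z^12.

∂_1: C_1 → C_0 maps an edge to its endpoints' difference, ∂[p,q] = q − p. For instance
  ∂[v_0,v_7] = [v_7] − [v_0].
The 9×12 boundary matrix has rank 8 and Smith normal form diag(1,1,1,1,1,1,1,1).

From H_k ≅ ker(∂_k) / im(∂_{k+1}) we obtain:

  H_0: rank C_0 − rank ∂_1 = 9 − 8 = 1, and the invariant factors of ∂_1 are all 1, so H_0 ≅ Z.
  H_1: rank ker ∂_1 − rank ∂_2 = (12 − 8) − 0 = 4, and there is no ∂_2, so H_1 ≅ Z^4.

As a check, the Euler characteristic is 9 − 12 = -3, which agrees with 1 − 4 = -3.

Hence the Betti numbers are b_0 = 1, b_1 = 4.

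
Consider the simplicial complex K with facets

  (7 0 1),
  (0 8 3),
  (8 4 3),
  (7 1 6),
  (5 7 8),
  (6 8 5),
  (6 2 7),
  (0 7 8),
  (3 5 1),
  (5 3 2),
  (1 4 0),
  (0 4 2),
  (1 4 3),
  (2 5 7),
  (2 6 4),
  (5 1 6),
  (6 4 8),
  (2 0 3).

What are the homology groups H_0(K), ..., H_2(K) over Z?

H_0 = Z,  H_1 = Z ⊕ Z/2,  H_2 = 0.

We work with the vertex ordering 0 < 1 < 2 < 3 < 4 < 5 < 6 < 7 < 8. The simplices of K, each written with vertices in increasing order, are:

  0-simplices (9): [0], [1], [2], [3], [4], [5], [6], [7], [8]
  1-simplices (27): (27 of them)
  2-simplices (18): [0,1,4], [0,1,7], [0,2,3], [0,2,4], [0,3,8], [0,7,8], [1,3,4], [1,3,5], [1,5,6], [1,6,7], [2,3,5], [2,4,6], [2,5,7], [2,6,7], [3,4,8], [4,6,8], [5,6,8], [5,7,8]

giving chain groups C_0 ≅ Z^9, C_1 ≅ Z^27, C_2 ≅ Z^18.

The boundary map ∂_1: C_1 → C_0 is given by ∂[p,q] = [q] − [p]. For instance
  ∂[1,6] = [6] − [1].
The resulting 9×27 matrix has rank 8, and its Smith normal form has invariant factors (1,1,1,1,1,1,1,1).

∂_2: C_2 → C_1 acts by ∂[p,q,r] = [q,r] − [p,r] + [p,q]. For instance
  ∂[2,3,5] = [3,5] − [2,5] + [2,3],
  ∂[0,2,3] = [2,3] − [0,3] + [0,2].
As a 27×18 matrix over Z this has rank 18, with invariant factors (1,1,1,1,1,1,1,1,1,1,1,1,1,1,1,1,1,2).

Now H_k = ker ∂_k / im ∂_{k+1}, so:

  H_0: rank C_0 − rank ∂_1 = 9 − 8 = 1, and the invariant factors of ∂_1 are all 1, so H_0 = Z.
  H_1: rank ker ∂_1 − rank ∂_2 = (27 − 8) − 18 = 1, and ∂_2 has invariant factor 2 > 1, so H_1 = Z ⊕ Z/2.
  H_2: rank ker ∂_2 − rank ∂_3 = (18 − 18) − 0 = 0, and there is no ∂_3, so H_2 = 0.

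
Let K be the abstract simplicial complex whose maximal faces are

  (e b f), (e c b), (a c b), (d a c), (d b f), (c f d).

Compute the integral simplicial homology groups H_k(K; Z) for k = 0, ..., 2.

H_0 ≅ Z,  H_1 ≅ Z,  H_2 = 0.

K has 6 vertices, 12 edges, 6 triangles.
rank ∂_0 = 0, rank ∂_1 = 5 ⇒ b_0 = 6 − 0 − 5 = 1; all invariant factors of ∂_1 are 1 so no torsion. So H_0 = Z.
rank ∂_1 = 5, rank ∂_2 = 6 ⇒ b_1 = 12 − 5 − 6 = 1; all invariant factors of ∂_2 are 1 so no torsion. So H_1 = Z.
rank ∂_2 = 6, rank ∂_3 = 0 ⇒ b_2 = 6 − 6 − 0 = 0. So H_2 = 0.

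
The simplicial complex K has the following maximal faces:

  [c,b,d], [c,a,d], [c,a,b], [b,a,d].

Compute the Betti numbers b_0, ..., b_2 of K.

b_0 = 1, b_1 = 0, b_2 = 1.

Take the total order a < b < c < d on the vertex set. Then K (dimension 2) consists of the simplices:

  0-simplices (4): a, b, c, d
  1-simplices (6): ab, ac, ad, bc, bd, cd
  2-simplices (4): abc, abd, acd, bcd

giving chain groups C_0 ≅ Z^4, C_1 ≅ Z^6, C_2 ≅ Z^4.

Boundary ∂_1: C_1 → C_0 maps an edge to its endpoints' difference, ∂[p,q] = q − p. For instance
  ∂ac = c − a.
The resulting 4×6 matrix has rank 3, and its Smith normal form has invariant factors (1,1,1).

Boundary ∂_2: C_2 → C_1 acts by ∂[p,q,r] = [q,r] − [p,r] + [p,q]. For instance
  ∂acd = cd − ad + ac,
  ∂abd = bd − ad + ab.
The 6×4 boundary matrix has rank 3 and Smith normal form diag(1,1,1).

Now H_k = ker ∂_k / im ∂_{k+1}, so:

  H_0: rank C_0 − rank ∂_1 = 4 − 3 = 1, and the invariant factors of ∂_1 are all 1, so H_0 = Z.
  H_1: rank ker ∂_1 − rank ∂_2 = (6 − 3) − 3 = 0, and the invariant factors of ∂_2 are all 1, so H_1 = 0.
  H_2: rank ker ∂_2 − rank ∂_3 = (4 − 3) − 0 = 1, and there is no ∂_3, so H_2 = Z.

As a check, the Euler characteristic is 4 − 6 + 4 = 2, which agrees with 1 − 0 + 1 = 2.
(K is a triangulation of the 2-sphere S^2.)

Hence the Betti numbers are b_0 = 1, b_1 = 0, b_2 = 1.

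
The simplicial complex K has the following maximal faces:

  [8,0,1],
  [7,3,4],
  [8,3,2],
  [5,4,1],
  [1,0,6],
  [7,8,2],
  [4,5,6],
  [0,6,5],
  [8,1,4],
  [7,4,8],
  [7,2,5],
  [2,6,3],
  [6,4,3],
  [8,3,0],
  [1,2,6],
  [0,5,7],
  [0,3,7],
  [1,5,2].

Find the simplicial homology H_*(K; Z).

We work with the vertex ordering 0 < 1 < 2 < 3 < 4 < 5 < 6 < 7 < 8. The simplices of K, each written with vertices in increasing order, are:

  0-simplices (9): [0], [1], [2], [3], [4], [5], [6], [7], [8]
  1-simplices (27): (27 of them)
  2-simplices (18): [0,1,6], [0,1,8], [0,3,7], [0,3,8], [0,5,6], [0,5,7], [1,2,5], [1,2,6], [1,4,5], [1,4,8], [2,3,6], [2,3,8], [2,5,7], [2,7,8], [3,4,6], [3,4,7], [4,5,6], [4,7,8]

Hence C_0 ≅ Z^9, C_1 ≅ Z^27, C_2 ≅ Z^18.

The boundary map ∂_1: C_1 → C_0 sends each edge [p,q] (with p < q) to q − p. For instance
  ∂[0,5] = [5] − [0].
This gives a 9×27 integer matrix of rank 8; reducing to Smith normal form yields diagonal entries (1,1,1,1,1,1,1,1).

The boundary map ∂_2: C_2 → C_1 sends each 2-simplex [p,q,r] to [q,r] − [p,r] + [p,q]. For instance
  ∂[3,4,7] = [4,7] − [3,7] + [3,4],
  ∂[4,7,8] = [7,8] − [4,8] + [4,7].
This gives a 27×18 integer matrix of rank 18; reducing to Smith normal form yields diagonal entries (1,1,1,1,1,1,1,1,1,1,1,1,1,1,1,1,1,2).

Now H_k = ker ∂_k / im ∂_{k+1}, so:

  H_0: rank C_0 − rank ∂_1 = 9 − 8 = 1, and the invariant factors of ∂_1 are all 1, so H_0 ≅ Z.
  H_1: rank ker ∂_1 − rank ∂_2 = (27 − 8) − 18 = 1, and ∂_2 has invariant factor 2 > 1, so H_1 ≅ Z ⊕ Z_2.
  H_2: rank ker ∂_2 − rank ∂_3 = (18 − 18) − 0 = 0, and there is no ∂_3, so H_2 ≅ 0.

As a check, the Euler characteristic is 9 − 27 + 18 = 0, which agrees with 1 − 1 + 0 = 0.

H_0 = Z,  H_1 = Z ⊕ Z_2,  H_2 = 0.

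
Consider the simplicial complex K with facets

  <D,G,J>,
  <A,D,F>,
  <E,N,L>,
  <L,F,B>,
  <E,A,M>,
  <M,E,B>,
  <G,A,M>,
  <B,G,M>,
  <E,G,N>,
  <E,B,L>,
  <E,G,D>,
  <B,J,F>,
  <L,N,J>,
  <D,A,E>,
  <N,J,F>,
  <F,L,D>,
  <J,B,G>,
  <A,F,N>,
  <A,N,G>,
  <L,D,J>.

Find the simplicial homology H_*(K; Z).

K has 10 vertices, 30 edges, 20 triangles.
rank ∂_0 = 0, rank ∂_1 = 9 ⇒ b_0 = 10 − 0 − 9 = 1; all invariant factors of ∂_1 are 1 so no torsion. So H_0 ≅ Z.
rank ∂_1 = 9, rank ∂_2 = 20 ⇒ b_1 = 30 − 9 − 20 = 1; ∂_2 has invariant factor(s) [2] giving torsion. So H_1 ≅ Z × Z/2.
rank ∂_2 = 20, rank ∂_3 = 0 ⇒ b_2 = 20 − 20 − 0 = 0. So H_2 ≅ 0.

H_0 = Z,  H_1 = Z × Z/2,  H_2 = 0.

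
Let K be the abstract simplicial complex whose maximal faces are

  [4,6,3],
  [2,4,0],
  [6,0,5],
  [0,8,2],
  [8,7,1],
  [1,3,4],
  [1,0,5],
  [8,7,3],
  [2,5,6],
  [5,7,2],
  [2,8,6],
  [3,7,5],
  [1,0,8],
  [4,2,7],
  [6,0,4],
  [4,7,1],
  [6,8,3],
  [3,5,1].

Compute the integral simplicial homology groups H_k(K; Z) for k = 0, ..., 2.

H_0 ≅ Z,  H_1 ≅ Z ⊕ Z_2,  H_2 = 0.

We work with the vertex ordering 0 < 1 < 2 < 3 < 4 < 5 < 6 < 7 < 8. The simplices of K, each written with vertices in increasing order, are:

  0-simplices (9): [0], [1], [2], [3], [4], [5], [6], [7], [8]
  1-simplices (27): (27 of them)
  2-simplices (18): [0,1,5], [0,1,8], [0,2,4], [0,2,8], [0,4,6], [0,5,6], [1,3,4], [1,3,5], [1,4,7], [1,7,8], [2,4,7], [2,5,6], [2,5,7], [2,6,8], [3,4,6], [3,5,7], [3,6,8], [3,7,8]

Hence C_0 ≅ Z^9, C_1 ≅ Z^27, C_2 ≅ Z^18.

∂_1: C_1 → C_0 sends each edge [p,q] (with p < q) to q − p.
The resulting 9×27 matrix has rank 8, and its Smith normal form has invariant factors (1,1,1,1,1,1,1,1).

∂_2: C_2 → C_1 sends each 2-simplex [p,q,r] to [q,r] − [p,r] + [p,q]. For instance
  ∂[2,6,8] = [6,8] − [2,8] + [2,6],
  ∂[3,4,6] = [4,6] − [3,6] + [3,4].
The 27×18 boundary matrix has rank 18 and Smith normal form diag(1,1,1,1,1,1,1,1,1,1,1,1,1,1,1,1,1,2).

Computing H_k = (kernel of ∂_k) / (image of ∂_{k+1}):

  H_0: rank C_0 − rank ∂_1 = 9 − 8 = 1, and the invariant factors of ∂_1 are all 1, so H_0 ≅ Z.
  H_1: rank ker ∂_1 − rank ∂_2 = (27 − 8) − 18 = 1, and ∂_2 has invariant factor 2 > 1, so H_1 ≅ Z ⊕ Z_2.
  H_2: rank ker ∂_2 − rank ∂_3 = (18 − 18) − 0 = 0, and there is no ∂_3, so H_2 ≅ 0.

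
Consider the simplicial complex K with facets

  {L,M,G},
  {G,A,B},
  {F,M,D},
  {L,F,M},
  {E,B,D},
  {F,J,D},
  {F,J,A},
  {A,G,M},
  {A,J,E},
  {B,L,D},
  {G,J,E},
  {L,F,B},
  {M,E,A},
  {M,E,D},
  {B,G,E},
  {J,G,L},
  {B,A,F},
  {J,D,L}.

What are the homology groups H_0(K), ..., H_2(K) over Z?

Fix the vertex order A < B < D < E < F < G < J < L < M and write every simplex with vertices in increasing order. Then dim K = 2 and the simplices of K are:

  0-simplices (9): A, B, D, E, F, G, J, L, M
  1-simplices (27): AB, AE, AF, AG, AJ, AM, BD, BE, BF, BG, BL, DE, DF, DJ, DL, DM, EG, EJ, EM, FJ, FL, FM, GJ, GL, GM, JL, LM
  2-simplices (18): ABF, ABG, AEJ, AEM, AFJ, AGM, BDE, BDL, BEG, BFL, DEM, DFJ, DFM, DJL, EGJ, FLM, GJL, GLM

giving chain groups C_0 ≅ Z^9, C_1 ≅ Z^27, C_2 ≅ Z^18.

Boundary ∂_1: C_1 → C_0 sends each edge [p,q] (with p < q) to q − p. For instance
  ∂EG = G − E.
As a 9×27 matrix over Z this has rank 8, with invariant factors (1,1,1,1,1,1,1,1).

Boundary ∂_2: C_2 → C_1 maps a triangle to the signed sum of its edges. For instance
  ∂DFJ = FJ − DJ + DF,
  ∂DJL = JL − DL + DJ.
This gives a 27×18 integer matrix of rank 18; reducing to Smith normal form yields diagonal entries (1,1,1,1,1,1,1,1,1,1,1,1,1,1,1,1,1,2).

Reading off H_k = ker ∂_k / im ∂_{k+1}:

  H_0: rank C_0 − rank ∂_1 = 9 − 8 = 1, and the invariant factors of ∂_1 are all 1, so H_0 ≅ Z.
  H_1: rank ker ∂_1 − rank ∂_2 = (27 − 8) − 18 = 1, and ∂_2 has invariant factor 2 > 1, so H_1 ≅ Z ⊕ Z/2.
  H_2: rank ker ∂_2 − rank ∂_3 = (18 − 18) − 0 = 0, and there is no ∂_3, so H_2 ≅ 0.

H_0 = Z,  H_1 = Z ⊕ Z/2,  H_2 = 0.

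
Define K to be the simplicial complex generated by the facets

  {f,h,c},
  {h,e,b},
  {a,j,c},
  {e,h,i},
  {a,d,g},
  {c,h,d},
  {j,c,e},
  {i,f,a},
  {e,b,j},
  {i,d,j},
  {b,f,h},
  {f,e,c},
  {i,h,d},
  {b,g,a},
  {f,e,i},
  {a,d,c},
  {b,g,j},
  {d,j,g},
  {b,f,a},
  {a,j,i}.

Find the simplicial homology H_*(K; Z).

H_0 ≅ Z,  H_1 ≅ Z ⊕ Z/2Z,  H_2 = 0.

Order the vertices as a < b < c < d < e < f < g < h < i < j. Listing each simplex with vertices in this order, K has dimension 2 with simplices:

  0-simplices (10): a, b, c, d, e, f, g, h, i, j
  1-simplices (30): ab, ac, ad, af, ag, ai, aj, be, bf, bg, bh, bj, cd, ce, cf, ch, cj, dg, dh, di, dj, ef, eh, ei, ej, fh, fi, gj, hi, ij
  2-simplices (20): abf, abg, acd, acj, adg, afi, aij, beh, bej, bfh, bgj, cdh, cef, cej, cfh, dgj, dhi, dij, efi, ehi

Hence C_0 ≅ Z^10, C_1 ≅ Z^30, C_2 ≅ Z^20.

Boundary ∂_1: C_1 → C_0 sends each edge [p,q] (with p < q) to q − p.
The resulting 10×30 matrix has rank 9, and its Smith normal form has invariant factors (1,1,1,1,1,1,1,1,1).

∂_2: C_2 → C_1 sends each 2-simplex [p,q,r] to [q,r] − [p,r] + [p,q]. For instance
  ∂abg = bg − ag + ab,
  ∂beh = eh − bh + be.
The resulting 30×20 matrix has rank 20, and its Smith normal form has invariant factors (1,1,1,1,1,1,1,1,1,1,1,1,1,1,1,1,1,1,1,2).

From H_k ≅ ker(∂_k) / im(∂_{k+1}) we obtain:

  H_0: rank C_0 − rank ∂_1 = 10 − 9 = 1, and the invariant factors of ∂_1 are all 1, so H_0 ≅ Z.
  H_1: rank ker ∂_1 − rank ∂_2 = (30 − 9) − 20 = 1, and ∂_2 has invariant factor 2 > 1, so H_1 ≅ Z ⊕ Z/2Z.
  H_2: rank ker ∂_2 − rank ∂_3 = (20 − 20) − 0 = 0, and there is no ∂_3, so H_2 ≅ 0.

(K is a triangulation of the Klein bottle.)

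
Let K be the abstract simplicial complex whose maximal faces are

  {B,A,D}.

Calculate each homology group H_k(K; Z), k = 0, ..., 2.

Order the vertices as A < B < D. Listing each simplex with vertices in this order, K has dimension 2 with simplices:

  0-simplices (3): A, B, D
  1-simplices (3): AB, AD, BD
  2-simplices (1): ABD

so the chain groups are C_0 ≅ Z^3, C_1 ≅ Z^3, C_2 ≅ Z^1.

Boundary ∂_1: C_1 → C_0 is given by ∂[p,q] = [q] − [p]. For instance
  ∂AB = B − A.
The resulting 3×3 matrix has rank 2, and its Smith normal form has invariant factors (1,1).

The boundary map ∂_2: C_2 → C_1 acts by ∂[p,q,r] = [q,r] − [p,r] + [p,q]. For instance
  ∂ABD = BD − AD + AB.
This gives a 3×1 integer matrix of rank 1; reducing to Smith normal form yields diagonal entries (1).

Now H_k = ker ∂_k / im ∂_{k+1}, so:

  H_0: rank C_0 − rank ∂_1 = 3 − 2 = 1, and the invariant factors of ∂_1 are all 1, so H_0 ≅ Z.
  H_1: rank ker ∂_1 − rank ∂_2 = (3 − 2) − 1 = 0, and the invariant factors of ∂_2 are all 1, so H_1 ≅ 0.
  H_2: rank ker ∂_2 − rank ∂_3 = (1 − 1) − 0 = 0, and there is no ∂_3, so H_2 ≅ 0.

As a check, the Euler characteristic is 3 − 3 + 1 = 1, which agrees with 1 − 0 + 0 = 1.

H_0 ≅ Z,  H_1 = 0,  H_2 = 0.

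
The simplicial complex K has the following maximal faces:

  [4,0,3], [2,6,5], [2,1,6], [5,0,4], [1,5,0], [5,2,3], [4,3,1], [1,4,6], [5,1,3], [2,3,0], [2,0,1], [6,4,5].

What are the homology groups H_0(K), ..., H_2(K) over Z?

H_0 ≅ Z,  H_1 ≅ Z/2,  H_2 = 0.

K has 7 vertices, 18 edges, 12 triangles.
rank ∂_0 = 0, rank ∂_1 = 6 ⇒ b_0 = 7 − 0 − 6 = 1; all invariant factors of ∂_1 are 1 so no torsion. So H_0 = Z.
rank ∂_1 = 6, rank ∂_2 = 12 ⇒ b_1 = 18 − 6 − 12 = 0; ∂_2 has invariant factor(s) [2] giving torsion. So H_1 = Z/2.
rank ∂_2 = 12, rank ∂_3 = 0 ⇒ b_2 = 12 − 12 − 0 = 0. So H_2 = 0.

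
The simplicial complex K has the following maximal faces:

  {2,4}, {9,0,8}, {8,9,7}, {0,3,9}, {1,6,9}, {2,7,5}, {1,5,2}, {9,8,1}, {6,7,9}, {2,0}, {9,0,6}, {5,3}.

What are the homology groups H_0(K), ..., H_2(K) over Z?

Fix the vertex order 0 < 1 < 2 < 3 < 4 < 5 < 6 < 7 < 8 < 9 and write every simplex with vertices in increasing order. Then dim K = 2 and the simplices of K are:

  0-simplices (10): [0], [1], [2], [3], [4], [5], [6], [7], [8], [9]
  1-simplices (21): [0,2], [0,3], [0,6], [0,8], [0,9], [1,2], [1,5], [1,6], [1,8], [1,9], [2,4], [2,5], [2,7], [3,5], [3,9], [5,7], [6,7], [6,9], [7,8], [7,9], [8,9]
  2-simplices (9): [0,3,9], [0,6,9], [0,8,9], [1,2,5], [1,6,9], [1,8,9], [2,5,7], [6,7,9], [7,8,9]

so the chain groups are C_0 ≅ Z^10, C_1 ≅ Z^21, C_2 ≅ Z^9.

∂_1: C_1 → C_0 sends each edge [p,q] (with p < q) to q − p. For instance
  ∂[6,9] = [9] − [6].
The resulting 10×21 matrix has rank 9, and its Smith normal form has invariant factors (1,1,1,1,1,1,1,1,1).

Boundary ∂_2: C_2 → C_1 acts by ∂[p,q,r] = [q,r] − [p,r] + [p,q]. For instance
  ∂[0,3,9] = [3,9] − [0,9] + [0,3],
  ∂[1,6,9] = [6,9] − [1,9] + [1,6].
As a 21×9 matrix over Z this has rank 9, with invariant factors (1,1,1,1,1,1,1,1,1).

Reading off H_k = ker ∂_k / im ∂_{k+1}:

  H_0: rank C_0 − rank ∂_1 = 10 − 9 = 1, and the invariant factors of ∂_1 are all 1, so H_0 ≅ Z.
  H_1: rank ker ∂_1 − rank ∂_2 = (21 − 9) − 9 = 3, and the invariant factors of ∂_2 are all 1, so H_1 ≅ Z^3.
  H_2: rank ker ∂_2 − rank ∂_3 = (9 − 9) − 0 = 0, and there is no ∂_3, so H_2 ≅ 0.

H_0 = Z,  H_1 = Z^3,  H_2 = 0.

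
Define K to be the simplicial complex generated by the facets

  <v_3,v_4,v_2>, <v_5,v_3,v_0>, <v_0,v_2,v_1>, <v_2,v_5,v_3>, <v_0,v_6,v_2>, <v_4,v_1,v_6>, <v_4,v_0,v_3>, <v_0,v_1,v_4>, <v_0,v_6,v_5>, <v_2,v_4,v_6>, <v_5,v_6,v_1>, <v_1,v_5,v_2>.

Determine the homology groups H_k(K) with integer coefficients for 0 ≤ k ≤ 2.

K has 7 vertices, 18 edges, 12 triangles.
rank ∂_0 = 0, rank ∂_1 = 6 ⇒ b_0 = 7 − 0 − 6 = 1; all invariant factors of ∂_1 are 1 so no torsion. So H_0 = Z.
rank ∂_1 = 6, rank ∂_2 = 12 ⇒ b_1 = 18 − 6 − 12 = 0; ∂_2 has invariant factor(s) [2] giving torsion. So H_1 = Z/2Z.
rank ∂_2 = 12, rank ∂_3 = 0 ⇒ b_2 = 12 − 12 − 0 = 0. So H_2 = 0.

H_0 = Z,  H_1 = Z/2Z,  H_2 = 0.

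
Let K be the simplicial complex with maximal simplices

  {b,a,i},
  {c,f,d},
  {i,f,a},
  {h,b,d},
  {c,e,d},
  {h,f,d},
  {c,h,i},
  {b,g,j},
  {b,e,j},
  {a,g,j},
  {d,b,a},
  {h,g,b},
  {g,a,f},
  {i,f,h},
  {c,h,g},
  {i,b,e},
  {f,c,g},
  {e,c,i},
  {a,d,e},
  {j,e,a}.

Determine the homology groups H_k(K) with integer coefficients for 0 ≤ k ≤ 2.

H_0 ≅ Z,  H_1 ≅ Z ⊕ Z_2,  H_2 = 0.

K has 10 vertices, 30 edges, 20 triangles.
rank ∂_0 = 0, rank ∂_1 = 9 ⇒ b_0 = 10 − 0 − 9 = 1; all invariant factors of ∂_1 are 1 so no torsion. So H_0 = Z.
rank ∂_1 = 9, rank ∂_2 = 20 ⇒ b_1 = 30 − 9 − 20 = 1; ∂_2 has invariant factor(s) [2] giving torsion. So H_1 = Z ⊕ Z_2.
rank ∂_2 = 20, rank ∂_3 = 0 ⇒ b_2 = 20 − 20 − 0 = 0. So H_2 = 0.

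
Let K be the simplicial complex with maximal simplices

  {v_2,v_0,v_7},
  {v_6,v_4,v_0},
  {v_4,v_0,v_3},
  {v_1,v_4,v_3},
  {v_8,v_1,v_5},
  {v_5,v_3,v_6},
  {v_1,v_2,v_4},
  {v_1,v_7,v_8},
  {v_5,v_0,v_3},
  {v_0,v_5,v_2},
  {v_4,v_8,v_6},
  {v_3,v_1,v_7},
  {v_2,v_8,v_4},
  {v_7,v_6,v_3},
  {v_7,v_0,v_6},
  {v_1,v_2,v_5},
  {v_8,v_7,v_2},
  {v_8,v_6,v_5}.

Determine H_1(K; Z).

H_1 ≅ Z ⊕ Z/2.

K has 9 vertices, 27 edges, 18 triangles.
rank ∂_1 = 8, rank ∂_2 = 18 ⇒ b_1 = 27 − 8 − 18 = 1; ∂_2 has invariant factor(s) [2] giving torsion. So H_1 ≅ Z ⊕ Z/2.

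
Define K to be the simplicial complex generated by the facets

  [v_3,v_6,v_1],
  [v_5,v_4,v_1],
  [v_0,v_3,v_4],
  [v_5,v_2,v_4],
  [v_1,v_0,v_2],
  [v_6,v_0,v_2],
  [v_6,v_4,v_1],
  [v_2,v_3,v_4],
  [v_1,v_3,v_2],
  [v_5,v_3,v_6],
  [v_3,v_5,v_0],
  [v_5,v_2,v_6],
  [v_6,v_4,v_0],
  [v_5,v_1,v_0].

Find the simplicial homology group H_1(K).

Order the vertices as v_0 < v_1 < v_2 < v_3 < v_4 < v_5 < v_6. Listing each simplex with vertices in this order, K has dimension 2 with simplices:

  0-simplices (7): [v_0], [v_1], [v_2], [v_3], [v_4], [v_5], [v_6]
  1-simplices (21): (21 of them)
  2-simplices (14): (14 of them)

so the chain groups are C_0 ≅ Z^7, C_1 ≅ Z^21, C_2 ≅ Z^14.

Boundary ∂_1: C_1 → C_0 sends each edge [p,q] (with p < q) to q − p.
The 7×21 boundary matrix has rank 6 and Smith normal form diag(1,1,1,1,1,1).

Boundary ∂_2: C_2 → C_1 acts by ∂[p,q,r] = [q,r] − [p,r] + [p,q]. For instance
  ∂[v_1,v_4,v_5] = [v_4,v_5] − [v_1,v_5] + [v_1,v_4],
  ∂[v_0,v_4,v_6] = [v_4,v_6] − [v_0,v_6] + [v_0,v_4].
The resulting 21×14 matrix has rank 13, and its Smith normal form has invariant factors (1,1,1,1,1,1,1,1,1,1,1,1,1).

Now H_k = ker ∂_k / im ∂_{k+1}, so:

  H_1: rank ker ∂_1 − rank ∂_2 = (21 − 6) − 13 = 2, and the invariant factors of ∂_2 are all 1, so H_1 ≅ Z^2.

H_1 = Z^2.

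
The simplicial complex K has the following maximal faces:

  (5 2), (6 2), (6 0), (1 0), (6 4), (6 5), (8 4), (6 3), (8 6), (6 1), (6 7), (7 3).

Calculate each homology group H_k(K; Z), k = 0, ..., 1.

K has 9 vertices, 12 edges.
rank ∂_0 = 0, rank ∂_1 = 8 ⇒ b_0 = 9 − 0 − 8 = 1; all invariant factors of ∂_1 are 1 so no torsion. So H_0 = Z.
rank ∂_1 = 8, rank ∂_2 = 0 ⇒ b_1 = 12 − 8 − 0 = 4. So H_1 = Z^4.

H_0 = Z,  H_1 = Z^4.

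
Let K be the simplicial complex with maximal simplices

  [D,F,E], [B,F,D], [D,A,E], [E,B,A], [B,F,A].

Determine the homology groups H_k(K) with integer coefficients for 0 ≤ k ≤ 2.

H_0 ≅ Z,  H_1 ≅ Z,  H_2 = 0.

Fix the vertex order A < B < D < E < F and write every simplex with vertices in increasing order. Then dim K = 2 and the simplices of K are:

  0-simplices (5): A, B, D, E, F
  1-simplices (10): AB, AD, AE, AF, BD, BE, BF, DE, DF, EF
  2-simplices (5): ABE, ABF, ADE, BDF, DEF

Hence C_0 ≅ Z^5, C_1 ≅ Z^10, C_2 ≅ Z^5.

∂_1: C_1 → C_0 sends each edge [p,q] (with p < q) to q − p. For instance
  ∂BE = E − B.
As a 5×10 matrix over Z this has rank 4, with invariant factors (1,1,1,1).

Boundary ∂_2: C_2 → C_1 maps a triangle to the signed sum of its edges. For instance
  ∂ABF = BF − AF + AB,
  ∂DEF = EF − DF + DE.
As a 10×5 matrix over Z this has rank 5, with invariant factors (1,1,1,1,1).

Computing H_k = (kernel of ∂_k) / (image of ∂_{k+1}):

  H_0: rank C_0 − rank ∂_1 = 5 − 4 = 1, and the invariant factors of ∂_1 are all 1, so H_0 = Z.
  H_1: rank ker ∂_1 − rank ∂_2 = (10 − 4) − 5 = 1, and the invariant factors of ∂_2 are all 1, so H_1 = Z.
  H_2: rank ker ∂_2 − rank ∂_3 = (5 − 5) − 0 = 0, and there is no ∂_3, so H_2 = 0.

As a check, the Euler characteristic is 5 − 10 + 5 = 0, which agrees with 1 − 1 + 0 = 0.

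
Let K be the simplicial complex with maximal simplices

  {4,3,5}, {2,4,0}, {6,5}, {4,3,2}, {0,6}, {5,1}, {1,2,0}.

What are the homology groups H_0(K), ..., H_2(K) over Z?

H_0 ≅ Z,  H_1 ≅ Z^2,  H_2 = 0.

Take the total order 0 < 1 < 2 < 3 < 4 < 5 < 6 on the vertex set. Then K (dimension 2) consists of the simplices:

  0-simplices (7): [0], [1], [2], [3], [4], [5], [6]
  1-simplices (12): [0,1], [0,2], [0,4], [0,6], [1,2], [1,5], [2,3], [2,4], [3,4], [3,5], [4,5], [5,6]
  2-simplices (4): [0,1,2], [0,2,4], [2,3,4], [3,4,5]

giving chain groups C_0 ≅ Z^7, C_1 ≅ Z^12, C_2 ≅ Z^4.

Boundary ∂_1: C_1 → C_0 is given by ∂[p,q] = [q] − [p].
This gives a 7×12 integer matrix of rank 6; reducing to Smith normal form yields diagonal entries (1,1,1,1,1,1).

The boundary map ∂_2: C_2 → C_1 sends each 2-simplex [p,q,r] to [q,r] − [p,r] + [p,q]. For instance
  ∂[2,3,4] = [3,4] − [2,4] + [2,3],
  ∂[0,1,2] = [1,2] − [0,2] + [0,1].
The resulting 12×4 matrix has rank 4, and its Smith normal form has invariant factors (1,1,1,1).

Computing H_k = (kernel of ∂_k) / (image of ∂_{k+1}):

  H_0: rank C_0 − rank ∂_1 = 7 − 6 = 1, and the invariant factors of ∂_1 are all 1, so H_0 = Z.
  H_1: rank ker ∂_1 − rank ∂_2 = (12 − 6) − 4 = 2, and the invariant factors of ∂_2 are all 1, so H_1 = Z^2.
  H_2: rank ker ∂_2 − rank ∂_3 = (4 − 4) − 0 = 0, and there is no ∂_3, so H_2 = 0.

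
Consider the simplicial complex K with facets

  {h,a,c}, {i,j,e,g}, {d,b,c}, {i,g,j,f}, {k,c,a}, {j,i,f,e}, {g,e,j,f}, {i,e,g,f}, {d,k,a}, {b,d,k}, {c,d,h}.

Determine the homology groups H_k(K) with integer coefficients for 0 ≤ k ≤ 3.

H_0 ≅ Z^2,  H_1 ≅ Z,  H_2 = 0,  H_3 ≅ Z.

K has 11 vertices, 22 edges, 16 triangles, 5 3-simplices.
rank ∂_0 = 0, rank ∂_1 = 9 ⇒ b_0 = 11 − 0 − 9 = 2; all invariant factors of ∂_1 are 1 so no torsion. So H_0 = Z^2.
rank ∂_1 = 9, rank ∂_2 = 12 ⇒ b_1 = 22 − 9 − 12 = 1; all invariant factors of ∂_2 are 1 so no torsion. So H_1 = Z.
rank ∂_2 = 12, rank ∂_3 = 4 ⇒ b_2 = 16 − 12 − 4 = 0; all invariant factors of ∂_3 are 1 so no torsion. So H_2 = 0.
rank ∂_3 = 4, rank ∂_4 = 0 ⇒ b_3 = 5 − 4 − 0 = 1. So H_3 = Z.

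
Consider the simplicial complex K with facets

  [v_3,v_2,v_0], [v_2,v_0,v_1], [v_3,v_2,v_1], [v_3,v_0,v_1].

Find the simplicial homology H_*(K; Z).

Take the total order v_0 < v_1 < v_2 < v_3 on the vertex set. Then K (dimension 2) consists of the simplices:

  0-simplices (4): [v_0], [v_1], [v_2], [v_3]
  1-simplices (6): [v_0,v_1], [v_0,v_2], [v_0,v_3], [v_1,v_2], [v_1,v_3], [v_2,v_3]
  2-simplices (4): [v_0,v_1,v_2], [v_0,v_1,v_3], [v_0,v_2,v_3], [v_1,v_2,v_3]

giving chain groups C_0 ≅ Z^4, C_1 ≅ Z^6, C_2 ≅ Z^4.

Boundary ∂_1: C_1 → C_0 sends each edge [p,q] (with p < q) to q − p.
The 4×6 boundary matrix has rank 3 and Smith normal form diag(1,1,1).

The boundary map ∂_2: C_2 → C_1 sends each 2-simplex [p,q,r] to [q,r] − [p,r] + [p,q]. For instance
  ∂[v_0,v_1,v_2] = [v_1,v_2] − [v_0,v_2] + [v_0,v_1],
  ∂[v_0,v_1,v_3] = [v_1,v_3] − [v_0,v_3] + [v_0,v_1].
The 6×4 boundary matrix has rank 3 and Smith normal form diag(1,1,1).

Now H_k = ker ∂_k / im ∂_{k+1}, so:

  H_0: rank C_0 − rank ∂_1 = 4 − 3 = 1, and the invariant factors of ∂_1 are all 1, so H_0 = Z.
  H_1: rank ker ∂_1 − rank ∂_2 = (6 − 3) − 3 = 0, and the invariant factors of ∂_2 are all 1, so H_1 = 0.
  H_2: rank ker ∂_2 − rank ∂_3 = (4 − 3) − 0 = 1, and there is no ∂_3, so H_2 = Z.

H_0 = Z,  H_1 = 0,  H_2 = Z.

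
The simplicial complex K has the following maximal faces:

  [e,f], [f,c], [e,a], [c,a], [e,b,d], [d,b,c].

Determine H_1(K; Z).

H_1 = Z^2.

We work with the vertex ordering a < b < c < d < e < f. The simplices of K, each written with vertices in increasing order, are:

  0-simplices (6): a, b, c, d, e, f
  1-simplices (9): ac, ae, bc, bd, be, cd, cf, de, ef
  2-simplices (2): bcd, bde

giving chain groups C_0 ≅ Z^6, C_1 ≅ Z^9, C_2 ≅ Z^2.

The boundary map ∂_1: C_1 → C_0 maps an edge to its endpoints' difference, ∂[p,q] = q − p.
As a 6×9 matrix over Z this has rank 5, with invariant factors (1,1,1,1,1).

The boundary map ∂_2: C_2 → C_1 sends each 2-simplex [p,q,r] to [q,r] − [p,r] + [p,q]. For instance
  ∂bde = de − be + bd,
  ∂bcd = cd − bd + bc.
This gives a 9×2 integer matrix of rank 2; reducing to Smith normal form yields diagonal entries (1,1).

Reading off H_k = ker ∂_k / im ∂_{k+1}:

  H_1: rank ker ∂_1 − rank ∂_2 = (9 − 5) − 2 = 2, and the invariant factors of ∂_2 are all 1, so H_1 ≅ Z^2.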